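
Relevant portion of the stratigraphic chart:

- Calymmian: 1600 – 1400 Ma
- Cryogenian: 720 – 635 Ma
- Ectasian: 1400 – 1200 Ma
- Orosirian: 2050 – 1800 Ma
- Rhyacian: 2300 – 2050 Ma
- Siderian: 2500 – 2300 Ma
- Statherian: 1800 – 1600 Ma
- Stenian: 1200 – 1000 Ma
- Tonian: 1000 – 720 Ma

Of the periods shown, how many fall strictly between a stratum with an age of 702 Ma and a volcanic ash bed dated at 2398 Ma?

7

The older date is 2398 Ma and the younger is 702 Ma.
Periods with start < 2398 and end > 702 Ma: Rhyacian (2300–2050), Orosirian (2050–1800), Statherian (1800–1600), Calymmian (1600–1400), Ectasian (1400–1200), Stenian (1200–1000), Tonian (1000–720).
That is 7 complete periods.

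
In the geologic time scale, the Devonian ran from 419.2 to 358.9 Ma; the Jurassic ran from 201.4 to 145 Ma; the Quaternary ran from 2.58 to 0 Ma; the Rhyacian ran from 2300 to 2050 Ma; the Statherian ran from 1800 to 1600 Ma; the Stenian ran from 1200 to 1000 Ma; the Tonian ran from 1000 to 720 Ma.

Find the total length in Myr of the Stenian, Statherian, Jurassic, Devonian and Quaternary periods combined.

Each duration: Stenian = 200; Statherian = 200; Jurassic = 56.4; Devonian = 60.3; Quaternary = 2.58.
Sum: 200 + 200 + 56.4 + 60.3 + 2.58 = 519.28 Myr.

519.28 million years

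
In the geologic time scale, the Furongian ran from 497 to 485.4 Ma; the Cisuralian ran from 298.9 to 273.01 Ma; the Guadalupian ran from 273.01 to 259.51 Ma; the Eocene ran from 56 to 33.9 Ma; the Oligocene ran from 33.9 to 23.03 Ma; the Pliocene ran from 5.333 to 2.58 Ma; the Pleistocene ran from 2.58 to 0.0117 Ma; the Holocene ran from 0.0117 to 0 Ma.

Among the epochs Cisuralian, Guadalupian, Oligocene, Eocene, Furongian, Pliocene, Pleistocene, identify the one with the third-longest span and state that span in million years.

Guadalupian, 13.5 million years

Start − end for each: Cisuralian 298.9 − 273.01 = 25.89; Guadalupian 273.01 − 259.51 = 13.5; Oligocene 33.9 − 23.03 = 10.87; Eocene 56 − 33.9 = 22.1; Furongian 497 − 485.4 = 11.6; Pliocene 5.333 − 2.58 = 2.753; Pleistocene 2.58 − 0.0117 = 2.5683.
Ranking these from longest: Cisuralian > Eocene > Guadalupian > Furongian > Oligocene > Pliocene > Pleistocene.
Position 3 in that ranking is Guadalupian, which lasted 13.5 Myr.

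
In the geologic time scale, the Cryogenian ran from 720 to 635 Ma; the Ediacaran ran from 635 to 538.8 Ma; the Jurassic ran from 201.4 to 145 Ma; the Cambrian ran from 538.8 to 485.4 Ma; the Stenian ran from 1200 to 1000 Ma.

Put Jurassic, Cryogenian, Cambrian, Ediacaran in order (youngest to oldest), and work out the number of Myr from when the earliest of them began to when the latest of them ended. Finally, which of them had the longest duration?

From the excerpt: Jurassic 201.4–145; Cryogenian 720–635; Cambrian 538.8–485.4; Ediacaran 635–538.8 (Ma).
Larger Ma is earlier, so the oldest is Cryogenian and the youngest is Jurassic; youngest to oldest: Jurassic, Cambrian, Ediacaran, Cryogenian.
Oldest start 720 minus youngest end 145 gives 575 Myr overall.
Individual lengths (start − end): Ediacaran 96.2; Jurassic 56.4; Cryogenian 85; Cambrian 53.4. The largest is Ediacaran at 96.2 Myr.

Jurassic → Cambrian → Ediacaran → Cryogenian; total span 575 Myr; longest is Ediacaran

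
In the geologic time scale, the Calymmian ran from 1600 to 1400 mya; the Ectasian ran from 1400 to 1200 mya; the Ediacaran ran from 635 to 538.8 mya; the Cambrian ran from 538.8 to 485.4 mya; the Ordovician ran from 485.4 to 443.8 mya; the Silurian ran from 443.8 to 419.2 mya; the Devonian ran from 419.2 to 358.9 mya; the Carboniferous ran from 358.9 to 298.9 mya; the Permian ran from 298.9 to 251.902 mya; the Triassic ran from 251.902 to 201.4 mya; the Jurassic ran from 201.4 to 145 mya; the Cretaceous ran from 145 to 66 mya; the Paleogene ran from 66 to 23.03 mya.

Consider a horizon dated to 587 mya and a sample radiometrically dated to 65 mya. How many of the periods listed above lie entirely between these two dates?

587 Ma sits inside the Ediacaran (635–538.8) and 65 Ma inside the Paleogene (66–23.03); neither of those is wholly between the two dates.
The listed periods lying completely between them are Cambrian, Ordovician, Silurian, Devonian, Carboniferous, Permian, Triassic, Jurassic, Cretaceous — 9 in all.

9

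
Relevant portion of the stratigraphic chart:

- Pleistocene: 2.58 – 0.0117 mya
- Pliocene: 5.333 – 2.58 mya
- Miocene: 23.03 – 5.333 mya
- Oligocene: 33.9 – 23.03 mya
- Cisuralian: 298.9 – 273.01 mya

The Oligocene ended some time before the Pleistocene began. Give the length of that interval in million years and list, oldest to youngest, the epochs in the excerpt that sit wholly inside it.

End of Oligocene = 23.03 Ma; start of Pleistocene = 2.58 Ma.
Gap = 23.03 − 2.58 = 20.45 Myr.
Epochs wholly inside 23.03–2.58 Ma: Miocene (23.03–5.333), Pliocene (5.333–2.58).

20.45 million years; Miocene, Pliocene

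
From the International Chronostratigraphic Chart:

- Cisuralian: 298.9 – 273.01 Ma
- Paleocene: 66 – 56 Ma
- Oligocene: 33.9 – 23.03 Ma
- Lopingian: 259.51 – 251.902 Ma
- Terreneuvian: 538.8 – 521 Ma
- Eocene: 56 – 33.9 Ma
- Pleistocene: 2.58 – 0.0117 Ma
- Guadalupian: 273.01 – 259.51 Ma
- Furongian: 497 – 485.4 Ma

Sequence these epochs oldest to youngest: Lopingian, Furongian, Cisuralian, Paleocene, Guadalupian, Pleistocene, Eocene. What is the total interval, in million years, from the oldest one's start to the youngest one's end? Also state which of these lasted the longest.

Furongian → Cisuralian → Guadalupian → Lopingian → Paleocene → Eocene → Pleistocene; total span 496.9883 Myr; longest is Cisuralian

Start ages (Ma): Furongian 497, Cisuralian 298.9, Guadalupian 273.01, Lopingian 259.51, Paleocene 66, Eocene 56, Pleistocene 2.58.
Ordered oldest to youngest: Furongian, Cisuralian, Guadalupian, Lopingian, Paleocene, Eocene, Pleistocene.
Span = 497 − 0.0117 = 496.9883 Myr.
Durations: Eocene 22.1, Pleistocene 2.5683, Guadalupian 13.5, Cisuralian 25.89, Lopingian 7.608, Paleocene 10, Furongian 11.6 → longest is Cisuralian (25.89 Myr).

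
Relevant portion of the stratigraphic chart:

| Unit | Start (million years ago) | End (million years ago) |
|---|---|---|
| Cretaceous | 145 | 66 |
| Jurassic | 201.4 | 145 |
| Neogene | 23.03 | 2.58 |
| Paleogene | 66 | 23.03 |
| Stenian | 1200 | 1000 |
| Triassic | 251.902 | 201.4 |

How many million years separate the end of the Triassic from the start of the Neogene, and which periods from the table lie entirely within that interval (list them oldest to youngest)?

178.37 million years; Jurassic, Cretaceous, Paleogene

End of Triassic = 201.4 Ma; start of Neogene = 23.03 Ma.
Gap = 201.4 − 23.03 = 178.37 Myr.
Periods wholly inside 201.4–23.03 Ma: Jurassic (201.4–145), Cretaceous (145–66), Paleogene (66–23.03).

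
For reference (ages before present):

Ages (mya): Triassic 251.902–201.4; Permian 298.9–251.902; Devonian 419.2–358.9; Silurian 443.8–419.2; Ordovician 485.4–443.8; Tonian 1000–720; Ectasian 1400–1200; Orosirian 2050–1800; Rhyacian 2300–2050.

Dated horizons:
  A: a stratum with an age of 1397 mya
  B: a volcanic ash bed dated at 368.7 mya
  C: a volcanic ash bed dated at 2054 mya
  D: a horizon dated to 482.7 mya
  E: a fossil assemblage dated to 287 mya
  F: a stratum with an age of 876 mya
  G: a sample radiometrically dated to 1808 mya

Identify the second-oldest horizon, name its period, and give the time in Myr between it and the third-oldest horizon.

Sorted oldest-first by Ma: C (2054), G (1808), A (1397), F (876), D (482.7), B (368.7), E (287).
The second oldest is G at 1808 Ma, which lies in 2050–1800 Ma: the Orosirian.
The third oldest is A at 1397 Ma; separation = |1808 − 1397| = 411 Myr.

G, in the Orosirian; 411 million years to A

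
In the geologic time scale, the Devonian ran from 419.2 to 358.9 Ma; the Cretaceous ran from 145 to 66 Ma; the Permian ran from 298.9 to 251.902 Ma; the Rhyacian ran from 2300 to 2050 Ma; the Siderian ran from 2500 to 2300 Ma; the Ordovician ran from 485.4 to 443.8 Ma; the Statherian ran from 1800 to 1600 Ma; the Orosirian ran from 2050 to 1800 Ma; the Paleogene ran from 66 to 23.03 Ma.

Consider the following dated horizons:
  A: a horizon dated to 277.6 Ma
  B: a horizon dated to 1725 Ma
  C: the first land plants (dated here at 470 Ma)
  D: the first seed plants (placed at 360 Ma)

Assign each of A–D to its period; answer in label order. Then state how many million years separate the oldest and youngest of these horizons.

A: 277.6 Ma lies in 298.9–251.902 Ma, so Permian.
B: 1725 Ma lies in 1800–1600 Ma, so Statherian.
C: 470 Ma lies in 485.4–443.8 Ma, so Ordovician.
D: 360 Ma lies in 419.2–358.9 Ma, so Devonian.
Oldest = 1725 Ma, youngest = 277.6 Ma → span 1447.4 Myr.

A — Permian; B — Statherian; C — Ordovician; D — Devonian; span 1447.4 million years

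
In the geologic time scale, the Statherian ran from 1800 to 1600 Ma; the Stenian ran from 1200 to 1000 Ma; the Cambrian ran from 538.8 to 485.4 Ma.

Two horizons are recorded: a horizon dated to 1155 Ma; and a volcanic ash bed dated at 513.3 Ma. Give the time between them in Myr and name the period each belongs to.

Elapsed time: 1155 − 513.3 = 641.7 Myr.
1155 Ma lies within 1200–1000 Ma: Stenian.
513.3 Ma lies within 538.8–485.4 Ma: Cambrian.

641.7 million years apart; the first in the Stenian, the second in the Cambrian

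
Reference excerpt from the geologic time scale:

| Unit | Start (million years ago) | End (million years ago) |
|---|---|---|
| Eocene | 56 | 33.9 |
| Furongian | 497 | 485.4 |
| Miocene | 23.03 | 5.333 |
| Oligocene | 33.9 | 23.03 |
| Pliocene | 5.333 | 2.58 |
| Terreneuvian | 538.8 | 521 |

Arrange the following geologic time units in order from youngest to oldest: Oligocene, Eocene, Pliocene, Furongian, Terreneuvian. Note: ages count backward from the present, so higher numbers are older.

Sorting by start age (ascending Ma, since larger Ma = older): Pliocene began 5.333, Oligocene began 33.9, Eocene began 56, Furongian began 497, Terreneuvian began 538.8.

Pliocene → Oligocene → Eocene → Furongian → Terreneuvian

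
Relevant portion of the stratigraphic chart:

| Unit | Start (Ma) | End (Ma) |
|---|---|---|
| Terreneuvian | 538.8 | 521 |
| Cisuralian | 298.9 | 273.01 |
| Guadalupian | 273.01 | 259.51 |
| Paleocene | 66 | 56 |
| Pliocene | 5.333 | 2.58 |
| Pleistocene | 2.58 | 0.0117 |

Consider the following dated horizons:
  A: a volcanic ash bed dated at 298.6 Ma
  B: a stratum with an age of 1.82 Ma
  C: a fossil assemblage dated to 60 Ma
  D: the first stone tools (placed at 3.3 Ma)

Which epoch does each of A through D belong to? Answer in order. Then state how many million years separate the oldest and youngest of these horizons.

A — Cisuralian; B — Pleistocene; C — Paleocene; D — Pliocene; span 296.78 million years

Match each age against the start–end ranges in the excerpt: A = 298.6 Ma → Cisuralian (298.9–273.01); B = 1.82 Ma → Pleistocene (2.58–0.0117); C = 60 Ma → Paleocene (66–56); D = 3.3 Ma → Pliocene (5.333–2.58).
The largest age is 298.6 Ma and the smallest is 1.82 Ma; their difference is 296.78 Myr.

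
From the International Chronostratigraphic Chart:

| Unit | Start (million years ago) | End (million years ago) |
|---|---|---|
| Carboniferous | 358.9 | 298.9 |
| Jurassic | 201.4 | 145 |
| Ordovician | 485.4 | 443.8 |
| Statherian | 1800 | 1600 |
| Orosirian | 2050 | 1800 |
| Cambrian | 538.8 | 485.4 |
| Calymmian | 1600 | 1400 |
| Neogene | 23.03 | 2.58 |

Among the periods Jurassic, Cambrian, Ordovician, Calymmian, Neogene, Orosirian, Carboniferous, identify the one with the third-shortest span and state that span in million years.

Cambrian, 53.4 million years

Durations: Jurassic 56.4; Cambrian 53.4; Ordovician 41.6; Calymmian 200; Neogene 20.45; Orosirian 250; Carboniferous 60 Myr.
Sorted shortest-first: Neogene (20.45), Ordovician (41.6), Cambrian (53.4), Jurassic (56.4), Carboniferous (60), Calymmian (200), Orosirian (250).
The third shortest is Cambrian at 53.4 Myr.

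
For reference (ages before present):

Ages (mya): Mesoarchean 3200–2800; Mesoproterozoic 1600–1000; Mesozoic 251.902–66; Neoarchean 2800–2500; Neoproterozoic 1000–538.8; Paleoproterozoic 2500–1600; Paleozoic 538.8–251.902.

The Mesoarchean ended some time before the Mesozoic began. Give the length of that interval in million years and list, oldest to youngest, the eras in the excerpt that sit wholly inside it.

End of Mesoarchean = 2800 Ma; start of Mesozoic = 251.902 Ma.
Gap = 2800 − 251.902 = 2548.098 Myr.
Eras wholly inside 2800–251.902 Ma: Neoarchean (2800–2500), Paleoproterozoic (2500–1600), Mesoproterozoic (1600–1000), Neoproterozoic (1000–538.8), Paleozoic (538.8–251.902).

2548.098 million years; Neoarchean, Paleoproterozoic, Mesoproterozoic, Neoproterozoic, Paleozoic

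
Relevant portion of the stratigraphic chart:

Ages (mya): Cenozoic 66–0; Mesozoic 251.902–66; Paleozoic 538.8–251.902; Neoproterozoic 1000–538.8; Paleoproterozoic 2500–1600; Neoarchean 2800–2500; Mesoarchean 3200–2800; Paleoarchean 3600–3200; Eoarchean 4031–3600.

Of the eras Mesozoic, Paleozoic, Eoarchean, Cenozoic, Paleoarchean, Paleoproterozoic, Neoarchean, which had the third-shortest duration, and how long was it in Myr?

Paleozoic, 286.898 million years

Start − end for each: Mesozoic 251.902 − 66 = 185.902; Paleozoic 538.8 − 251.902 = 286.898; Eoarchean 4031 − 3600 = 431; Cenozoic 66 − 0 = 66; Paleoarchean 3600 − 3200 = 400; Paleoproterozoic 2500 − 1600 = 900; Neoarchean 2800 − 2500 = 300.
Ranking these from shortest: Cenozoic < Mesozoic < Paleozoic < Neoarchean < Paleoarchean < Eoarchean < Paleoproterozoic.
Position 3 in that ranking is Paleozoic, which lasted 286.898 Myr.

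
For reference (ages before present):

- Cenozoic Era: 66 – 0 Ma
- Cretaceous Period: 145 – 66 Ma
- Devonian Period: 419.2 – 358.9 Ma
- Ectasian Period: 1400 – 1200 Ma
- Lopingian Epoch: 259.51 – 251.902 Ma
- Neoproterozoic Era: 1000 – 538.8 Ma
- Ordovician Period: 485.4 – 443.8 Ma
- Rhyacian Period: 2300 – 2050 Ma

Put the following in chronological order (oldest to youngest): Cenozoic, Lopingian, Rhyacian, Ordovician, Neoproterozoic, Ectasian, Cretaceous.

Rhyacian, Ectasian, Neoproterozoic, Ordovician, Lopingian, Cretaceous, Cenozoic

Sorting by start age (descending Ma, since larger Ma = older): Rhyacian began 2300, Ectasian began 1400, Neoproterozoic began 1000, Ordovician began 485.4, Lopingian began 259.51, Cretaceous began 145, Cenozoic began 66.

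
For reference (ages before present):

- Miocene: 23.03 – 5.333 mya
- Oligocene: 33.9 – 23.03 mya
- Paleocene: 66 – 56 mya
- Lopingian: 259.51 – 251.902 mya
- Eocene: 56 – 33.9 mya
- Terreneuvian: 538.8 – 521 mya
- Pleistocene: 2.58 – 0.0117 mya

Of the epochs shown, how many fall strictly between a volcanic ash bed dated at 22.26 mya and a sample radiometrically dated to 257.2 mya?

3

257.2 Ma sits inside the Lopingian (259.51–251.902) and 22.26 Ma inside the Miocene (23.03–5.333); neither of those is wholly between the two dates.
The listed epochs lying completely between them are Paleocene, Eocene, Oligocene — 3 in all.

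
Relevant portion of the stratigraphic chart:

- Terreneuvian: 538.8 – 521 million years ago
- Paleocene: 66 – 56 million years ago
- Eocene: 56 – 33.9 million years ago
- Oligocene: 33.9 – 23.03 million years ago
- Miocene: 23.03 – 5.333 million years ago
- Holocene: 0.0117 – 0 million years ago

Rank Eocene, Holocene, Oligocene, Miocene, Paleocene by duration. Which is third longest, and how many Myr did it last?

Oligocene, 10.87 million years

Durations: Eocene 22.1; Holocene 0.0117; Oligocene 10.87; Miocene 17.697; Paleocene 10 Myr.
Sorted longest-first: Eocene (22.1), Miocene (17.697), Oligocene (10.87), Paleocene (10), Holocene (0.0117).
The third longest is Oligocene at 10.87 Myr.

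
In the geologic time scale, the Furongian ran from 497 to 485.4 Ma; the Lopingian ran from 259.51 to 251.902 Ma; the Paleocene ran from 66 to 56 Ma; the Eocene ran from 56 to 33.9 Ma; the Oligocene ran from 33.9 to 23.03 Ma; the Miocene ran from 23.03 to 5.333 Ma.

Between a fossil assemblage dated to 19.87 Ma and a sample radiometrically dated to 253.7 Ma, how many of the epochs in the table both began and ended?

253.7 Ma sits inside the Lopingian (259.51–251.902) and 19.87 Ma inside the Miocene (23.03–5.333); neither of those is wholly between the two dates.
The listed epochs lying completely between them are Paleocene, Eocene, Oligocene — 3 in all.

3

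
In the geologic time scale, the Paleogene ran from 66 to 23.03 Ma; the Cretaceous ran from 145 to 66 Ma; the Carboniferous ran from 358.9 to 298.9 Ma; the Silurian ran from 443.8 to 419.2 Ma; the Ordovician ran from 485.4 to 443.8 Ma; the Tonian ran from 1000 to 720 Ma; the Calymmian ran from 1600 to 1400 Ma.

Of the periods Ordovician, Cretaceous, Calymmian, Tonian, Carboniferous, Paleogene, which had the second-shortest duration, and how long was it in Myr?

Start − end for each: Ordovician 485.4 − 443.8 = 41.6; Cretaceous 145 − 66 = 79; Calymmian 1600 − 1400 = 200; Tonian 1000 − 720 = 280; Carboniferous 358.9 − 298.9 = 60; Paleogene 66 − 23.03 = 42.97.
Ranking these from shortest: Ordovician < Paleogene < Carboniferous < Cretaceous < Calymmian < Tonian.
Position 2 in that ranking is Paleogene, which lasted 42.97 Myr.

Paleogene, 42.97 million years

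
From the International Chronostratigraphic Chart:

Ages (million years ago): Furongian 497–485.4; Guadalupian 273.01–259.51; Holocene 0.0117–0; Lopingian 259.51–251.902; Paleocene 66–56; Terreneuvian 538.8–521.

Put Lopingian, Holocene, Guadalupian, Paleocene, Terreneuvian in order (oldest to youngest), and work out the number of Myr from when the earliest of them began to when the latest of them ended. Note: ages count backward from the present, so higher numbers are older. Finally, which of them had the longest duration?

Start ages (Ma): Terreneuvian 538.8, Guadalupian 273.01, Lopingian 259.51, Paleocene 66, Holocene 0.0117.
Ordered oldest to youngest: Terreneuvian, Guadalupian, Lopingian, Paleocene, Holocene.
Span = 538.8 − 0 = 538.8 Myr.
Durations: Lopingian 7.608, Paleocene 10, Terreneuvian 17.8, Guadalupian 13.5, Holocene 0.0117 → longest is Terreneuvian (17.8 Myr).

Terreneuvian, Guadalupian, Lopingian, Paleocene, Holocene; total span 538.8 Myr; longest is Terreneuvian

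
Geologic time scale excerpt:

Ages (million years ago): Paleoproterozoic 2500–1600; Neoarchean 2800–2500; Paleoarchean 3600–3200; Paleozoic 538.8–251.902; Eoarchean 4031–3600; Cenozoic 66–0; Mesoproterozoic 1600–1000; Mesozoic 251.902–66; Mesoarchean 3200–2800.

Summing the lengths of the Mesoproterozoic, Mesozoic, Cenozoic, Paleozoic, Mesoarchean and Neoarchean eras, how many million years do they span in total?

1838.8 million years

Duration is start − end for each: (1600 − 1000) + (251.902 − 66) + (66 − 0) + (538.8 − 251.902) + (3200 − 2800) + (2800 − 2500).
That is 600 + 185.902 + 66 + 286.898 + 400 + 300, which totals 1838.8 million years.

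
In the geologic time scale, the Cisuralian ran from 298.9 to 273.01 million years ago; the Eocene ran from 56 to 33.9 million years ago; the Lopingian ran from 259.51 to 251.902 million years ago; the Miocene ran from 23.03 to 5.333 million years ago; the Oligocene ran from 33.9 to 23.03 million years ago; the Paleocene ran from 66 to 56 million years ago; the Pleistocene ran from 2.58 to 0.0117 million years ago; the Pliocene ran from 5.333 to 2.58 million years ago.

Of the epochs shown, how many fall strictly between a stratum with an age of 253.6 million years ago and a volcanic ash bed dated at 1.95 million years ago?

253.6 Ma sits inside the Lopingian (259.51–251.902) and 1.95 Ma inside the Pleistocene (2.58–0.0117); neither of those is wholly between the two dates.
The listed epochs lying completely between them are Paleocene, Eocene, Oligocene, Miocene, Pliocene — 5 in all.

5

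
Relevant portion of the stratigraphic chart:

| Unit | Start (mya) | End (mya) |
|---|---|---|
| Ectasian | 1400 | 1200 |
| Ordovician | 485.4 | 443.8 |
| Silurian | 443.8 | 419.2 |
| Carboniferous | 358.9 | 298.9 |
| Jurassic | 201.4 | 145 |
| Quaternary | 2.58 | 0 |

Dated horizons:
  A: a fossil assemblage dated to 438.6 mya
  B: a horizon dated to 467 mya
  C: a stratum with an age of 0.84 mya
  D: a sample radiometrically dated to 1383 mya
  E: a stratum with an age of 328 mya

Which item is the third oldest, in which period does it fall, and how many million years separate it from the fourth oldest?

A, in the Silurian; 110.6 million years to E

Sorted oldest-first by Ma: D (1383), B (467), A (438.6), E (328), C (0.84).
The third oldest is A at 438.6 Ma, which lies in 443.8–419.2 Ma: the Silurian.
The fourth oldest is E at 328 Ma; separation = |438.6 − 328| = 110.6 Myr.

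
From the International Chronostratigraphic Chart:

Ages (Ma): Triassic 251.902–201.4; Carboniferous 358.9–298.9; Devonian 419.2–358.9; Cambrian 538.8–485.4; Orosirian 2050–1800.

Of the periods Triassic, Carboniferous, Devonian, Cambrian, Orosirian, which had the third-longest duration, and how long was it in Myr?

Durations: Triassic 50.502; Carboniferous 60; Devonian 60.3; Cambrian 53.4; Orosirian 250 Myr.
Sorted longest-first: Orosirian (250), Devonian (60.3), Carboniferous (60), Cambrian (53.4), Triassic (50.502).
The third longest is Carboniferous at 60 Myr.

Carboniferous, 60 million years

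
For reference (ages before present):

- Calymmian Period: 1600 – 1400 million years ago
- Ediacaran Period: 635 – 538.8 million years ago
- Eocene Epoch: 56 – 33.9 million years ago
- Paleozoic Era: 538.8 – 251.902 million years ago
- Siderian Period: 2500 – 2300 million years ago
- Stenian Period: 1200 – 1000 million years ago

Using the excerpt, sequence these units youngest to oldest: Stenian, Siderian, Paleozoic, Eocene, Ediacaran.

The oldest of these is Siderian (starts 2500 Ma) and the youngest is Eocene (ends 33.9 Ma).
In between, by decreasing start age: Stenian (1200), Ediacaran (635), Paleozoic (538.8).
Listing youngest first means reversing that sequence.

Eocene, Paleozoic, Ediacaran, Stenian, Siderian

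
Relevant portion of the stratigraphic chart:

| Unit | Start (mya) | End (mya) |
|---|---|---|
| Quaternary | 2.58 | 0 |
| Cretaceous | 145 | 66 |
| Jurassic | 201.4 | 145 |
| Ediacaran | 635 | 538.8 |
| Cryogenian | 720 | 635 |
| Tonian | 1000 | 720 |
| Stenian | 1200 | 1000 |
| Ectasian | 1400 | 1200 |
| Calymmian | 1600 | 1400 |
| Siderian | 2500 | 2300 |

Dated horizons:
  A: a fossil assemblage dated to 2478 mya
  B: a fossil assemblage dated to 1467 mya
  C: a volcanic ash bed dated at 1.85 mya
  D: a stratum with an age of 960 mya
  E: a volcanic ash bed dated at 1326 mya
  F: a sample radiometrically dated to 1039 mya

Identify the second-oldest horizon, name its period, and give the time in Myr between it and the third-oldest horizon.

B, in the Calymmian; 141 million years to E

Larger Ma means older, so oldest first: A 2478 > B 1467 > E 1326 > F 1039 > D 960 > C 1.85.
Counting 2 along gives B (1467 Ma); the excerpt puts that inside the Calymmian, 1600–1400 Ma.
Next in line is E (1326 Ma), and 1467 − 1326 = 141 Myr.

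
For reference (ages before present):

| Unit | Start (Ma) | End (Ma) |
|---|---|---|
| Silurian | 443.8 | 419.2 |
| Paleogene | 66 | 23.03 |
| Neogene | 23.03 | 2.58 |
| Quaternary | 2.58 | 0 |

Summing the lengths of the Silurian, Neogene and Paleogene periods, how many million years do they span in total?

Each duration: Silurian = 24.6; Neogene = 20.45; Paleogene = 42.97.
Sum: 24.6 + 20.45 + 42.97 = 88.02 Myr.

88.02 million years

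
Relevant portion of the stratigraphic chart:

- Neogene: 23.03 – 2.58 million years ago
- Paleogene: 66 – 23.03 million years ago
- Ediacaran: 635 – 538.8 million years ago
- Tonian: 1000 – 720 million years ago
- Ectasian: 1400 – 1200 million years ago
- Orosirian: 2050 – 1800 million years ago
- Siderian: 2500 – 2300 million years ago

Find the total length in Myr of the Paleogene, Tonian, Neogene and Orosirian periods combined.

Each duration: Paleogene = 42.97; Tonian = 280; Neogene = 20.45; Orosirian = 250.
Sum: 42.97 + 280 + 20.45 + 250 = 593.42 Myr.

593.42 million years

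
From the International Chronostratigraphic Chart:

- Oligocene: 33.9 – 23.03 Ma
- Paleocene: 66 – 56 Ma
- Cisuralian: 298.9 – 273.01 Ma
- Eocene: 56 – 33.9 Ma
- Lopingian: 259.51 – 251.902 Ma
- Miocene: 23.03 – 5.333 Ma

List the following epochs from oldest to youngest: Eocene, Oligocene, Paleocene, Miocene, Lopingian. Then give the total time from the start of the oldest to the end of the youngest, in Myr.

Lopingian → Paleocene → Eocene → Oligocene → Miocene; total span 254.177 Myr

Start ages (Ma): Lopingian 259.51, Paleocene 66, Eocene 56, Oligocene 33.9, Miocene 23.03.
Ordered oldest to youngest: Lopingian, Paleocene, Eocene, Oligocene, Miocene.
Span = 259.51 − 5.333 = 254.177 Myr.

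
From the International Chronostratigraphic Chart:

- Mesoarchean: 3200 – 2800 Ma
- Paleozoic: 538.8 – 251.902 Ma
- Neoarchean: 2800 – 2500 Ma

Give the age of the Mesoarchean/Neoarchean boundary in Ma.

2800 Ma

The Mesoarchean ends and the Neoarchean begins at 2800 Ma.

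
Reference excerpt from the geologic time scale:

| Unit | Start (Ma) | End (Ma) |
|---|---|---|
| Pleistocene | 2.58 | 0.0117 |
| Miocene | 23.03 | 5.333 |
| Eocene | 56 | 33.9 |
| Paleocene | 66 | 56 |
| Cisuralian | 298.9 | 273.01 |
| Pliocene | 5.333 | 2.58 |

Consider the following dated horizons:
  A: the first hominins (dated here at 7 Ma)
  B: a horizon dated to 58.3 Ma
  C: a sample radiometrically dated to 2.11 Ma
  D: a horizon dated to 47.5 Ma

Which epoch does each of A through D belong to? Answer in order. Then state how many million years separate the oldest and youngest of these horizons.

A — Miocene; B — Paleocene; C — Pleistocene; D — Eocene; span 56.19 million years

A: 7 Ma lies in 23.03–5.333 Ma, so Miocene.
B: 58.3 Ma lies in 66–56 Ma, so Paleocene.
C: 2.11 Ma lies in 2.58–0.0117 Ma, so Pleistocene.
D: 47.5 Ma lies in 56–33.9 Ma, so Eocene.
Oldest = 58.3 Ma, youngest = 2.11 Ma → span 56.19 Myr.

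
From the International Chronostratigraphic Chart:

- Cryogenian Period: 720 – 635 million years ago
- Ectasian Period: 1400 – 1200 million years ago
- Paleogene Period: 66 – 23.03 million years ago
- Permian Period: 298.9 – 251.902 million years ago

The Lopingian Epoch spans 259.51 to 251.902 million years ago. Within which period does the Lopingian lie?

Permian

The Lopingian (259.51–251.902 Ma) lies entirely within 298.9–251.902 Ma, the Permian Period.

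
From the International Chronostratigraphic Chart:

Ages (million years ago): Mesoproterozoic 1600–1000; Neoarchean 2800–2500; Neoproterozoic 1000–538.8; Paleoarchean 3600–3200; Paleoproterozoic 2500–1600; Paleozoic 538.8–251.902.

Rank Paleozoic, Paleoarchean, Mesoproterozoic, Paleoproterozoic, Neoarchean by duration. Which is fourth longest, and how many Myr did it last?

Start − end for each: Paleozoic 538.8 − 251.902 = 286.898; Paleoarchean 3600 − 3200 = 400; Mesoproterozoic 1600 − 1000 = 600; Paleoproterozoic 2500 − 1600 = 900; Neoarchean 2800 − 2500 = 300.
Ranking these from longest: Paleoproterozoic > Mesoproterozoic > Paleoarchean > Neoarchean > Paleozoic.
Position 4 in that ranking is Neoarchean, which lasted 300 Myr.

Neoarchean, 300 million years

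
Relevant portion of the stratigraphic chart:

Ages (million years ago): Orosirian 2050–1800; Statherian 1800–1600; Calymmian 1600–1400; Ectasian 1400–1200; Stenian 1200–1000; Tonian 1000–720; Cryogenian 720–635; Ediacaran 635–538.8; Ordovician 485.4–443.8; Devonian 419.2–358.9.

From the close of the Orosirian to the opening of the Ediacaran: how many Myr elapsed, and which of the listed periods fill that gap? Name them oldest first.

1165 million years; Statherian, Calymmian, Ectasian, Stenian, Tonian, Cryogenian

The Orosirian closes at 1800 Ma and the Ediacaran opens at 635 Ma, so the interval is 1800 − 635 = 1165 Myr.
A period fits inside if it starts at or after 1800 Ma and ends at or before 635 Ma; oldest first that gives Statherian, Calymmian, Ectasian, Stenian, Tonian, Cryogenian.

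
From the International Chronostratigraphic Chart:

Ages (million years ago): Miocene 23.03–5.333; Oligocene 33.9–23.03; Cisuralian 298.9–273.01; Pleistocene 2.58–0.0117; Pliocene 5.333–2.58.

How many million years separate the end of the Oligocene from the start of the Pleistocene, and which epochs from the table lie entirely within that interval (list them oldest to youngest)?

The Oligocene closes at 23.03 Ma and the Pleistocene opens at 2.58 Ma, so the interval is 23.03 − 2.58 = 20.45 Myr.
An epoch fits inside if it starts at or after 23.03 Ma and ends at or before 2.58 Ma; oldest first that gives Miocene, Pliocene.

20.45 million years; Miocene, Pliocene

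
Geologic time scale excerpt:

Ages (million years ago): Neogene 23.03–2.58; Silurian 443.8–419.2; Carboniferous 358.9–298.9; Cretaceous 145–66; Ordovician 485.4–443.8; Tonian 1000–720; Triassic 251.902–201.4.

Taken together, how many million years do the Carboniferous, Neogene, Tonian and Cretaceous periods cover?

439.45 million years

Each duration: Carboniferous = 60; Neogene = 20.45; Tonian = 280; Cretaceous = 79.
Sum: 60 + 20.45 + 280 + 79 = 439.45 Myr.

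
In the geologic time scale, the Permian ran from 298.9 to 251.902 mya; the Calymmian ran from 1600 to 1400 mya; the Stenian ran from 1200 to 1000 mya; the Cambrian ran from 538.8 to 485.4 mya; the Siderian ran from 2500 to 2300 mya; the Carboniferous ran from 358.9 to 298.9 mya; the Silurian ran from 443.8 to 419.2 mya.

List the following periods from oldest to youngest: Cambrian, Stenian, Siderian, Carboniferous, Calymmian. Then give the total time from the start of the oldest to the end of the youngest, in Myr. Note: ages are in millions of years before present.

Start ages (Ma): Siderian 2500, Calymmian 1600, Stenian 1200, Cambrian 538.8, Carboniferous 358.9.
Ordered oldest to youngest: Siderian, Calymmian, Stenian, Cambrian, Carboniferous.
Span = 2500 − 298.9 = 2201.1 Myr.

Siderian → Calymmian → Stenian → Cambrian → Carboniferous; total span 2201.1 Myr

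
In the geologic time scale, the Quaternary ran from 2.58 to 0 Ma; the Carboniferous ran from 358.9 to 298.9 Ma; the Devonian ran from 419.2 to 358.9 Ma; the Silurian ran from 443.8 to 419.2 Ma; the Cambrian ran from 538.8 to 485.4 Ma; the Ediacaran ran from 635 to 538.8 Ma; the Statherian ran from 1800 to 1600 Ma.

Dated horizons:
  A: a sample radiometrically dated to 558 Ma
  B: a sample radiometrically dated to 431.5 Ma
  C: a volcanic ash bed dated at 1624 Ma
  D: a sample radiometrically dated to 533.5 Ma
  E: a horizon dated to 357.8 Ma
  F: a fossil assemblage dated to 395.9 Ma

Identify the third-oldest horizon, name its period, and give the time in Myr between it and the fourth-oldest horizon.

Sorted oldest-first by Ma: C (1624), A (558), D (533.5), B (431.5), F (395.9), E (357.8).
The third oldest is D at 533.5 Ma, which lies in 538.8–485.4 Ma: the Cambrian.
The fourth oldest is B at 431.5 Ma; separation = |533.5 − 431.5| = 102 Myr.

D, in the Cambrian; 102 million years to B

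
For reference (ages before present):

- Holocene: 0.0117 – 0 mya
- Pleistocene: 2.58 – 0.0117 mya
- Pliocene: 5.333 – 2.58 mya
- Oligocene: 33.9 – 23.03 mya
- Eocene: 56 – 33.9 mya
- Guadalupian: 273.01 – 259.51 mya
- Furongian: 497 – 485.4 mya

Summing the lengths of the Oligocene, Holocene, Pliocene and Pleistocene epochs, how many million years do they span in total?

Duration is start − end for each: (33.9 − 23.03) + (0.0117 − 0) + (5.333 − 2.58) + (2.58 − 0.0117).
That is 10.87 + 0.0117 + 2.753 + 2.5683, which totals 16.203 million years.

16.203 million years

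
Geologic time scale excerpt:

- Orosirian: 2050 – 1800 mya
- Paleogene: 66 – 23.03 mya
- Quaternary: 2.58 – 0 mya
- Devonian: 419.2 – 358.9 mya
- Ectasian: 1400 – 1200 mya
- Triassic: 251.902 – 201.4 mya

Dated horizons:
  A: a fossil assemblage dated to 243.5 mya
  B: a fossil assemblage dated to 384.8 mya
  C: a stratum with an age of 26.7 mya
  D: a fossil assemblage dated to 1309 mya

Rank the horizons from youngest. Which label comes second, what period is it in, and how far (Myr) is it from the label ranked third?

Sorted youngest-first by Ma: C (26.7), A (243.5), B (384.8), D (1309).
The second youngest is A at 243.5 Ma, which lies in 251.902–201.4 Ma: the Triassic.
The third youngest is B at 384.8 Ma; separation = |243.5 − 384.8| = 141.3 Myr.

A, in the Triassic; 141.3 million years to B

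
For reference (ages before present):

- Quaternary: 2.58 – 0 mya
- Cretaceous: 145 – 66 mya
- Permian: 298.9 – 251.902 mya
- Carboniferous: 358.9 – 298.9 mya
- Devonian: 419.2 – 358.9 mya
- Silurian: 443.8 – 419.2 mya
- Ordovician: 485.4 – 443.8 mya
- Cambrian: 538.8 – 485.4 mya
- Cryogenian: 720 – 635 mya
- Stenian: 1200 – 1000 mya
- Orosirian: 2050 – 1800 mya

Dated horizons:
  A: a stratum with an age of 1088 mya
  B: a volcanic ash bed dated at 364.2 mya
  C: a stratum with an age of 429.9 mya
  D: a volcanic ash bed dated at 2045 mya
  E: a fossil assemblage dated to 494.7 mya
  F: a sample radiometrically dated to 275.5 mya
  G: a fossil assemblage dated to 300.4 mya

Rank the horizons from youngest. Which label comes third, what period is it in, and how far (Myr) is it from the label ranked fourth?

B, in the Devonian; 65.7 million years to C

Smaller Ma means younger, so youngest first: F 275.5 < G 300.4 < B 364.2 < C 429.9 < E 494.7 < A 1088 < D 2045.
Counting 3 along gives B (364.2 Ma); the excerpt puts that inside the Devonian, 419.2–358.9 Ma.
Next in line is C (429.9 Ma), and 429.9 − 364.2 = 65.7 Myr.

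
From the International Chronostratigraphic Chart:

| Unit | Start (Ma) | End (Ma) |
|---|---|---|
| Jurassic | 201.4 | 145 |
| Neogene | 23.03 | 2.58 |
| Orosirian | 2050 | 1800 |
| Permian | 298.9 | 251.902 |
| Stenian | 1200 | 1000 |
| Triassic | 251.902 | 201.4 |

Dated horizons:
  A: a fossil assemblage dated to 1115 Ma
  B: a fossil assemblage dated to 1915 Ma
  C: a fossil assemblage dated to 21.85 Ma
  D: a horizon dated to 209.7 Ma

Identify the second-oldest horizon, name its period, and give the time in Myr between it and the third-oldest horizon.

Larger Ma means older, so oldest first: B 1915 > A 1115 > D 209.7 > C 21.85.
Counting 2 along gives A (1115 Ma); the excerpt puts that inside the Stenian, 1200–1000 Ma.
Next in line is D (209.7 Ma), and 1115 − 209.7 = 905.3 Myr.

A, in the Stenian; 905.3 million years to D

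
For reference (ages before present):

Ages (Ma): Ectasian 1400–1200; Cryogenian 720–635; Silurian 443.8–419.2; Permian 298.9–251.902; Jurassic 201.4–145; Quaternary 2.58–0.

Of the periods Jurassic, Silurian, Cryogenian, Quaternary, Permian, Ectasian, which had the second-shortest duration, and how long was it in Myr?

Silurian, 24.6 million years

Durations: Jurassic 56.4; Silurian 24.6; Cryogenian 85; Quaternary 2.58; Permian 46.998; Ectasian 200 Myr.
Sorted shortest-first: Quaternary (2.58), Silurian (24.6), Permian (46.998), Jurassic (56.4), Cryogenian (85), Ectasian (200).
The second shortest is Silurian at 24.6 Myr.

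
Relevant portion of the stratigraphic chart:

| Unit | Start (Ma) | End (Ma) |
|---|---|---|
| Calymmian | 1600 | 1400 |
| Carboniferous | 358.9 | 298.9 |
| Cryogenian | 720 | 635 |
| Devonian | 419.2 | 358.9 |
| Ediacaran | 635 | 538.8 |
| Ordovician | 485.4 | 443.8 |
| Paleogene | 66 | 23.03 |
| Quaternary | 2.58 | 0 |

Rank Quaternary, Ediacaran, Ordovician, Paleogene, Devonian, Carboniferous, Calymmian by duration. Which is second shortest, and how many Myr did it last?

Durations: Quaternary 2.58; Ediacaran 96.2; Ordovician 41.6; Paleogene 42.97; Devonian 60.3; Carboniferous 60; Calymmian 200 Myr.
Sorted shortest-first: Quaternary (2.58), Ordovician (41.6), Paleogene (42.97), Carboniferous (60), Devonian (60.3), Ediacaran (96.2), Calymmian (200).
The second shortest is Ordovician at 41.6 Myr.

Ordovician, 41.6 million years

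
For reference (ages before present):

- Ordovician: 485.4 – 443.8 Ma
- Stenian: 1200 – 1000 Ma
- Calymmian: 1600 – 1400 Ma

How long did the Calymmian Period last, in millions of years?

1600 − 1400 = 200 million years.

200 million years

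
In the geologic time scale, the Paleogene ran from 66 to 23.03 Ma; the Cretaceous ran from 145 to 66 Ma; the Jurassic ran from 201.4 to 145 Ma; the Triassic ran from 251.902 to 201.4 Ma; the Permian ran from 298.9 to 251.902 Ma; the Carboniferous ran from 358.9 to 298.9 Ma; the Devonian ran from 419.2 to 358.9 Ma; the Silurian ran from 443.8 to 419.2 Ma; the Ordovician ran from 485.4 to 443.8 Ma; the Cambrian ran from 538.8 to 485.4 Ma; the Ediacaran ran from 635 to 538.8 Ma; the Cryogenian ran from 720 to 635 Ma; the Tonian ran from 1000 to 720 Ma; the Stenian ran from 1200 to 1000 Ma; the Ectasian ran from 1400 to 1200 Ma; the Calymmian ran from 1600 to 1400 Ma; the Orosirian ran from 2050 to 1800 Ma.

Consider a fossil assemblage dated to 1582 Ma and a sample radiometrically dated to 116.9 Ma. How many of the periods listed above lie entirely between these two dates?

The older date is 1582 Ma and the younger is 116.9 Ma.
Periods with start < 1582 and end > 116.9 Ma: Ectasian (1400–1200), Stenian (1200–1000), Tonian (1000–720), Cryogenian (720–635), Ediacaran (635–538.8), Cambrian (538.8–485.4), Ordovician (485.4–443.8), Silurian (443.8–419.2), Devonian (419.2–358.9), Carboniferous (358.9–298.9), Permian (298.9–251.902), Triassic (251.902–201.4), Jurassic (201.4–145).
That is 13 complete periods.

13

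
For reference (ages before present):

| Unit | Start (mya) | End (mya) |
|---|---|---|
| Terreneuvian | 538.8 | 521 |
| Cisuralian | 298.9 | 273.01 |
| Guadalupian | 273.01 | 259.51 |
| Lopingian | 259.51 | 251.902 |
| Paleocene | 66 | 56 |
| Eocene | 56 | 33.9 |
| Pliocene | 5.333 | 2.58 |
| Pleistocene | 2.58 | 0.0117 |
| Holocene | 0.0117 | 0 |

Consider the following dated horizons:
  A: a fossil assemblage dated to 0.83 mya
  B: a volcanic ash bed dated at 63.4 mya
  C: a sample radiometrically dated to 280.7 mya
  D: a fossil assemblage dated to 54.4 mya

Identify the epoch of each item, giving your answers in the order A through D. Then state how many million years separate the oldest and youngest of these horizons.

A — Pleistocene; B — Paleocene; C — Cisuralian; D — Eocene; span 279.87 million years

A: 0.83 Ma lies in 2.58–0.0117 Ma, so Pleistocene.
B: 63.4 Ma lies in 66–56 Ma, so Paleocene.
C: 280.7 Ma lies in 298.9–273.01 Ma, so Cisuralian.
D: 54.4 Ma lies in 56–33.9 Ma, so Eocene.
Oldest = 280.7 Ma, youngest = 0.83 Ma → span 279.87 Myr.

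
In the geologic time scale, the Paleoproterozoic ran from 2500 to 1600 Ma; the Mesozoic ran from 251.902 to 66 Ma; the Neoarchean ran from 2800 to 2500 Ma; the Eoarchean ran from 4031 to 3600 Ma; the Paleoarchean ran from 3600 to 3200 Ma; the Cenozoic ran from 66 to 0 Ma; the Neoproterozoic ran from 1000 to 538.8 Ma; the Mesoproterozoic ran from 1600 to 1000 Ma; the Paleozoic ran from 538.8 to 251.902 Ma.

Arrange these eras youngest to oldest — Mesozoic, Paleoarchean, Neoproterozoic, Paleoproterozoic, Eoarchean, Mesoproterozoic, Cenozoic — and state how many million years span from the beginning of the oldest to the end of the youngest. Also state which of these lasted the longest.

Start ages (Ma): Eoarchean 4031, Paleoarchean 3600, Paleoproterozoic 2500, Mesoproterozoic 1600, Neoproterozoic 1000, Mesozoic 251.902, Cenozoic 66.
Ordered youngest to oldest: Cenozoic, Mesozoic, Neoproterozoic, Mesoproterozoic, Paleoproterozoic, Paleoarchean, Eoarchean.
Span = 4031 − 0 = 4031 Myr.
Durations: Paleoarchean 400, Paleoproterozoic 900, Neoproterozoic 461.2, Eoarchean 431, Mesozoic 185.902, Mesoproterozoic 600, Cenozoic 66 → longest is Paleoproterozoic (900 Myr).

Cenozoic → Mesozoic → Neoproterozoic → Mesoproterozoic → Paleoproterozoic → Paleoarchean → Eoarchean; total span 4031 Myr; longest is Paleoproterozoic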